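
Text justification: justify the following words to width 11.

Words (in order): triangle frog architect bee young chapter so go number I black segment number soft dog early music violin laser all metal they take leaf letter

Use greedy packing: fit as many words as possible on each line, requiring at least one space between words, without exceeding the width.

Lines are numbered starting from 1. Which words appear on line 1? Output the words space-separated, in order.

Line 1: ['triangle'] (min_width=8, slack=3)
Line 2: ['frog'] (min_width=4, slack=7)
Line 3: ['architect'] (min_width=9, slack=2)
Line 4: ['bee', 'young'] (min_width=9, slack=2)
Line 5: ['chapter', 'so'] (min_width=10, slack=1)
Line 6: ['go', 'number', 'I'] (min_width=11, slack=0)
Line 7: ['black'] (min_width=5, slack=6)
Line 8: ['segment'] (min_width=7, slack=4)
Line 9: ['number', 'soft'] (min_width=11, slack=0)
Line 10: ['dog', 'early'] (min_width=9, slack=2)
Line 11: ['music'] (min_width=5, slack=6)
Line 12: ['violin'] (min_width=6, slack=5)
Line 13: ['laser', 'all'] (min_width=9, slack=2)
Line 14: ['metal', 'they'] (min_width=10, slack=1)
Line 15: ['take', 'leaf'] (min_width=9, slack=2)
Line 16: ['letter'] (min_width=6, slack=5)

Answer: triangle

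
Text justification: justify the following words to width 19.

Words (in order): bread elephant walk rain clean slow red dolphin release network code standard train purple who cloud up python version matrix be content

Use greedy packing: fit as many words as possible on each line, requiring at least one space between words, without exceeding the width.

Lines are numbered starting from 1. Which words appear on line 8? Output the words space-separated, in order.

Line 1: ['bread', 'elephant', 'walk'] (min_width=19, slack=0)
Line 2: ['rain', 'clean', 'slow', 'red'] (min_width=19, slack=0)
Line 3: ['dolphin', 'release'] (min_width=15, slack=4)
Line 4: ['network', 'code'] (min_width=12, slack=7)
Line 5: ['standard', 'train'] (min_width=14, slack=5)
Line 6: ['purple', 'who', 'cloud', 'up'] (min_width=19, slack=0)
Line 7: ['python', 'version'] (min_width=14, slack=5)
Line 8: ['matrix', 'be', 'content'] (min_width=17, slack=2)

Answer: matrix be content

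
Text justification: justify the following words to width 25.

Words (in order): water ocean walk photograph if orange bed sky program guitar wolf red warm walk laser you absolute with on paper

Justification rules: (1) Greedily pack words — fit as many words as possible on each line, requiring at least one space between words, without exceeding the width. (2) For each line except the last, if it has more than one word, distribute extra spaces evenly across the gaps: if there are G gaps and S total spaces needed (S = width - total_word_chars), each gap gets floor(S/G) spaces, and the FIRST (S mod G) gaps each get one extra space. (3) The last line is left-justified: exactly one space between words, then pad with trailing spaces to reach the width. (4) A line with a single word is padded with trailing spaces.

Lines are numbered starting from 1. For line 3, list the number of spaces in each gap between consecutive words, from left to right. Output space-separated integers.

Answer: 2 2 1

Derivation:
Line 1: ['water', 'ocean', 'walk'] (min_width=16, slack=9)
Line 2: ['photograph', 'if', 'orange', 'bed'] (min_width=24, slack=1)
Line 3: ['sky', 'program', 'guitar', 'wolf'] (min_width=23, slack=2)
Line 4: ['red', 'warm', 'walk', 'laser', 'you'] (min_width=23, slack=2)
Line 5: ['absolute', 'with', 'on', 'paper'] (min_width=22, slack=3)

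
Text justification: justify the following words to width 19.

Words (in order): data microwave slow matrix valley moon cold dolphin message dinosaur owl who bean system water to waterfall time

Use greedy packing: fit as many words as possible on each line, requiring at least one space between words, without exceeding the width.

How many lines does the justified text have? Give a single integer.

Line 1: ['data', 'microwave', 'slow'] (min_width=19, slack=0)
Line 2: ['matrix', 'valley', 'moon'] (min_width=18, slack=1)
Line 3: ['cold', 'dolphin'] (min_width=12, slack=7)
Line 4: ['message', 'dinosaur'] (min_width=16, slack=3)
Line 5: ['owl', 'who', 'bean', 'system'] (min_width=19, slack=0)
Line 6: ['water', 'to', 'waterfall'] (min_width=18, slack=1)
Line 7: ['time'] (min_width=4, slack=15)
Total lines: 7

Answer: 7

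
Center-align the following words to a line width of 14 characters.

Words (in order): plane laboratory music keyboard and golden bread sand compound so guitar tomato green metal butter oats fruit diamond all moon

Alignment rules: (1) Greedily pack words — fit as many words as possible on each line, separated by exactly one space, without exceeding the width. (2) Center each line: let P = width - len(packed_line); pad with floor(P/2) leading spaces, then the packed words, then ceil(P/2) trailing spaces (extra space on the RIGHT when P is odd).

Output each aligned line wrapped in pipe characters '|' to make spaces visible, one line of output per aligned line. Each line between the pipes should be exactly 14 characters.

Answer: |    plane     |
|  laboratory  |
|music keyboard|
|  and golden  |
|  bread sand  |
| compound so  |
|guitar tomato |
| green metal  |
| butter oats  |
|fruit diamond |
|   all moon   |

Derivation:
Line 1: ['plane'] (min_width=5, slack=9)
Line 2: ['laboratory'] (min_width=10, slack=4)
Line 3: ['music', 'keyboard'] (min_width=14, slack=0)
Line 4: ['and', 'golden'] (min_width=10, slack=4)
Line 5: ['bread', 'sand'] (min_width=10, slack=4)
Line 6: ['compound', 'so'] (min_width=11, slack=3)
Line 7: ['guitar', 'tomato'] (min_width=13, slack=1)
Line 8: ['green', 'metal'] (min_width=11, slack=3)
Line 9: ['butter', 'oats'] (min_width=11, slack=3)
Line 10: ['fruit', 'diamond'] (min_width=13, slack=1)
Line 11: ['all', 'moon'] (min_width=8, slack=6)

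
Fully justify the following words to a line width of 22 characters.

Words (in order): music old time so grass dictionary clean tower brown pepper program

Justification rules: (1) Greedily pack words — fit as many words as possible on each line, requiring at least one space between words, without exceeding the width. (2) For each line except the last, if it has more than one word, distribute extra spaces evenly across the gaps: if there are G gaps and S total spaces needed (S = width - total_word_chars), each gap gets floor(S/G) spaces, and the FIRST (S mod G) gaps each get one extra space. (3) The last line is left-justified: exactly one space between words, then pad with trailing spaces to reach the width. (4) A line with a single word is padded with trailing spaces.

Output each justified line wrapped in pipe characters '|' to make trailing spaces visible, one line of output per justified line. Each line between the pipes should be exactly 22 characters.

Answer: |music   old   time  so|
|grass dictionary clean|
|tower   brown   pepper|
|program               |

Derivation:
Line 1: ['music', 'old', 'time', 'so'] (min_width=17, slack=5)
Line 2: ['grass', 'dictionary', 'clean'] (min_width=22, slack=0)
Line 3: ['tower', 'brown', 'pepper'] (min_width=18, slack=4)
Line 4: ['program'] (min_width=7, slack=15)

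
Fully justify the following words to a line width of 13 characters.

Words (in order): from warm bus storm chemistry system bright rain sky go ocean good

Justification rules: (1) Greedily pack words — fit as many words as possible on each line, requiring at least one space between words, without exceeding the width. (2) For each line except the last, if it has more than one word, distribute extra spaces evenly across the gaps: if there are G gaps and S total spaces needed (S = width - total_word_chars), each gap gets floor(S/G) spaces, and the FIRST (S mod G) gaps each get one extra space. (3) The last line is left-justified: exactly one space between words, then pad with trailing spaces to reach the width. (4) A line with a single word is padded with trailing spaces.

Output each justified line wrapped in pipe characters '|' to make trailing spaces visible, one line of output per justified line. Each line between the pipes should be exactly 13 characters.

Answer: |from warm bus|
|storm        |
|chemistry    |
|system bright|
|rain  sky  go|
|ocean good   |

Derivation:
Line 1: ['from', 'warm', 'bus'] (min_width=13, slack=0)
Line 2: ['storm'] (min_width=5, slack=8)
Line 3: ['chemistry'] (min_width=9, slack=4)
Line 4: ['system', 'bright'] (min_width=13, slack=0)
Line 5: ['rain', 'sky', 'go'] (min_width=11, slack=2)
Line 6: ['ocean', 'good'] (min_width=10, slack=3)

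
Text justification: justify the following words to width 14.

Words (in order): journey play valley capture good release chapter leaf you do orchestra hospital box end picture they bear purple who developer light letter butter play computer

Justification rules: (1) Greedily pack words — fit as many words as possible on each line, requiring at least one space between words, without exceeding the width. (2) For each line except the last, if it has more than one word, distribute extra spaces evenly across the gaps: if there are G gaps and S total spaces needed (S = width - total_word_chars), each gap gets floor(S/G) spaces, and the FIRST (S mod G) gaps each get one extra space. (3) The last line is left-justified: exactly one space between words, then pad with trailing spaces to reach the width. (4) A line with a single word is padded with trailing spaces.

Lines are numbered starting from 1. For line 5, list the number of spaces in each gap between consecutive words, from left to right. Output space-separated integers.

Line 1: ['journey', 'play'] (min_width=12, slack=2)
Line 2: ['valley', 'capture'] (min_width=14, slack=0)
Line 3: ['good', 'release'] (min_width=12, slack=2)
Line 4: ['chapter', 'leaf'] (min_width=12, slack=2)
Line 5: ['you', 'do'] (min_width=6, slack=8)
Line 6: ['orchestra'] (min_width=9, slack=5)
Line 7: ['hospital', 'box'] (min_width=12, slack=2)
Line 8: ['end', 'picture'] (min_width=11, slack=3)
Line 9: ['they', 'bear'] (min_width=9, slack=5)
Line 10: ['purple', 'who'] (min_width=10, slack=4)
Line 11: ['developer'] (min_width=9, slack=5)
Line 12: ['light', 'letter'] (min_width=12, slack=2)
Line 13: ['butter', 'play'] (min_width=11, slack=3)
Line 14: ['computer'] (min_width=8, slack=6)

Answer: 9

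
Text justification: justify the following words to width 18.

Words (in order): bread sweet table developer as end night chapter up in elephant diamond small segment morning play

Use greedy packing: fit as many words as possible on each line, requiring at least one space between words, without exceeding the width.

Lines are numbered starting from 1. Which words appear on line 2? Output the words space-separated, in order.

Answer: developer as end

Derivation:
Line 1: ['bread', 'sweet', 'table'] (min_width=17, slack=1)
Line 2: ['developer', 'as', 'end'] (min_width=16, slack=2)
Line 3: ['night', 'chapter', 'up'] (min_width=16, slack=2)
Line 4: ['in', 'elephant'] (min_width=11, slack=7)
Line 5: ['diamond', 'small'] (min_width=13, slack=5)
Line 6: ['segment', 'morning'] (min_width=15, slack=3)
Line 7: ['play'] (min_width=4, slack=14)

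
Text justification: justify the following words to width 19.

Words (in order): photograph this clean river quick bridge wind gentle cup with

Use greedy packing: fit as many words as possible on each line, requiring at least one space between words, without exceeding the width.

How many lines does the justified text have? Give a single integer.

Line 1: ['photograph', 'this'] (min_width=15, slack=4)
Line 2: ['clean', 'river', 'quick'] (min_width=17, slack=2)
Line 3: ['bridge', 'wind', 'gentle'] (min_width=18, slack=1)
Line 4: ['cup', 'with'] (min_width=8, slack=11)
Total lines: 4

Answer: 4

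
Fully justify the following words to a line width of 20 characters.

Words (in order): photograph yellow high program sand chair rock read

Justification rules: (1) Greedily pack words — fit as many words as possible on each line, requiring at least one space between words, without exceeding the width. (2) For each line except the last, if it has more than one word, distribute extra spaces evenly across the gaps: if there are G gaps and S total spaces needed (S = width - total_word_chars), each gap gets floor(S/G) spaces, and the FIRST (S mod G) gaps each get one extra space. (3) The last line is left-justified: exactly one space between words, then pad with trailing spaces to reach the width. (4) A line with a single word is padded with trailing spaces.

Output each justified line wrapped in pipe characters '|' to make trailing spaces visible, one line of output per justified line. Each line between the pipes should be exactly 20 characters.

Line 1: ['photograph', 'yellow'] (min_width=17, slack=3)
Line 2: ['high', 'program', 'sand'] (min_width=17, slack=3)
Line 3: ['chair', 'rock', 'read'] (min_width=15, slack=5)

Answer: |photograph    yellow|
|high   program  sand|
|chair rock read     |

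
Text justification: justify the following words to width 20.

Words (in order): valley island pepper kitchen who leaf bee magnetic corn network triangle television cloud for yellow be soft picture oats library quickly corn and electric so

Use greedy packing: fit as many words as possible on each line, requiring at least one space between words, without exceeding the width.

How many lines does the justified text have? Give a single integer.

Answer: 9

Derivation:
Line 1: ['valley', 'island', 'pepper'] (min_width=20, slack=0)
Line 2: ['kitchen', 'who', 'leaf', 'bee'] (min_width=20, slack=0)
Line 3: ['magnetic', 'corn'] (min_width=13, slack=7)
Line 4: ['network', 'triangle'] (min_width=16, slack=4)
Line 5: ['television', 'cloud', 'for'] (min_width=20, slack=0)
Line 6: ['yellow', 'be', 'soft'] (min_width=14, slack=6)
Line 7: ['picture', 'oats', 'library'] (min_width=20, slack=0)
Line 8: ['quickly', 'corn', 'and'] (min_width=16, slack=4)
Line 9: ['electric', 'so'] (min_width=11, slack=9)
Total lines: 9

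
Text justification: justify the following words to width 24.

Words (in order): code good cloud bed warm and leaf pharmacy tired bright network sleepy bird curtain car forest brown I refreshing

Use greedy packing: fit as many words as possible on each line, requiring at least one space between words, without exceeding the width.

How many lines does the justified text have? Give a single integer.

Answer: 5

Derivation:
Line 1: ['code', 'good', 'cloud', 'bed', 'warm'] (min_width=24, slack=0)
Line 2: ['and', 'leaf', 'pharmacy', 'tired'] (min_width=23, slack=1)
Line 3: ['bright', 'network', 'sleepy'] (min_width=21, slack=3)
Line 4: ['bird', 'curtain', 'car', 'forest'] (min_width=23, slack=1)
Line 5: ['brown', 'I', 'refreshing'] (min_width=18, slack=6)
Total lines: 5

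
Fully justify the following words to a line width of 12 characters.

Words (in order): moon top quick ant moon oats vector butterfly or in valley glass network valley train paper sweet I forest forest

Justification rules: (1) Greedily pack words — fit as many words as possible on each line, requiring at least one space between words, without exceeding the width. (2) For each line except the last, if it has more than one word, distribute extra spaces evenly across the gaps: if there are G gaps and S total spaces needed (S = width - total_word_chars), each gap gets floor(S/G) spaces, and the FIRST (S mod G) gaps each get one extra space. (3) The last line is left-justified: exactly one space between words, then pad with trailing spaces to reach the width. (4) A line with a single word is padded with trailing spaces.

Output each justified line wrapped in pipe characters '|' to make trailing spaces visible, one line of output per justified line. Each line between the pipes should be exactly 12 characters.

Line 1: ['moon', 'top'] (min_width=8, slack=4)
Line 2: ['quick', 'ant'] (min_width=9, slack=3)
Line 3: ['moon', 'oats'] (min_width=9, slack=3)
Line 4: ['vector'] (min_width=6, slack=6)
Line 5: ['butterfly', 'or'] (min_width=12, slack=0)
Line 6: ['in', 'valley'] (min_width=9, slack=3)
Line 7: ['glass'] (min_width=5, slack=7)
Line 8: ['network'] (min_width=7, slack=5)
Line 9: ['valley', 'train'] (min_width=12, slack=0)
Line 10: ['paper', 'sweet'] (min_width=11, slack=1)
Line 11: ['I', 'forest'] (min_width=8, slack=4)
Line 12: ['forest'] (min_width=6, slack=6)

Answer: |moon     top|
|quick    ant|
|moon    oats|
|vector      |
|butterfly or|
|in    valley|
|glass       |
|network     |
|valley train|
|paper  sweet|
|I     forest|
|forest      |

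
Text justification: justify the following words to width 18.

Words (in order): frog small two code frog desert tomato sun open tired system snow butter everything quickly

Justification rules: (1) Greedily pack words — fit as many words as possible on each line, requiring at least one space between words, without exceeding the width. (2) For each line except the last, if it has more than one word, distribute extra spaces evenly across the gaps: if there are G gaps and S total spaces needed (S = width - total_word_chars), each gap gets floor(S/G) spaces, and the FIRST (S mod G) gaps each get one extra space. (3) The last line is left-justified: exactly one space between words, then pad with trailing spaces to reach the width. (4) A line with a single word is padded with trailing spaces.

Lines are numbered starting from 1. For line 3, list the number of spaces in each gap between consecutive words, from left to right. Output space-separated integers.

Answer: 3 2

Derivation:
Line 1: ['frog', 'small', 'two'] (min_width=14, slack=4)
Line 2: ['code', 'frog', 'desert'] (min_width=16, slack=2)
Line 3: ['tomato', 'sun', 'open'] (min_width=15, slack=3)
Line 4: ['tired', 'system', 'snow'] (min_width=17, slack=1)
Line 5: ['butter', 'everything'] (min_width=17, slack=1)
Line 6: ['quickly'] (min_width=7, slack=11)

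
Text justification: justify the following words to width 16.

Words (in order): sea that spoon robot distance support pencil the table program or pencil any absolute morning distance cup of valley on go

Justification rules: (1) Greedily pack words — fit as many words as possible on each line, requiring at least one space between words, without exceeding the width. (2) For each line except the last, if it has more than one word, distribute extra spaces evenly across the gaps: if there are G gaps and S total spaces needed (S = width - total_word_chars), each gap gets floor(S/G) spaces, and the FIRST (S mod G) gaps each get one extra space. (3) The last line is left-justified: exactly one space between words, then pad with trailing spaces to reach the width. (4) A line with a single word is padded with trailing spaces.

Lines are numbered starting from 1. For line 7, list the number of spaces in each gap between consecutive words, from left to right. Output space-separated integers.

Answer: 1

Derivation:
Line 1: ['sea', 'that', 'spoon'] (min_width=14, slack=2)
Line 2: ['robot', 'distance'] (min_width=14, slack=2)
Line 3: ['support', 'pencil'] (min_width=14, slack=2)
Line 4: ['the', 'table'] (min_width=9, slack=7)
Line 5: ['program', 'or'] (min_width=10, slack=6)
Line 6: ['pencil', 'any'] (min_width=10, slack=6)
Line 7: ['absolute', 'morning'] (min_width=16, slack=0)
Line 8: ['distance', 'cup', 'of'] (min_width=15, slack=1)
Line 9: ['valley', 'on', 'go'] (min_width=12, slack=4)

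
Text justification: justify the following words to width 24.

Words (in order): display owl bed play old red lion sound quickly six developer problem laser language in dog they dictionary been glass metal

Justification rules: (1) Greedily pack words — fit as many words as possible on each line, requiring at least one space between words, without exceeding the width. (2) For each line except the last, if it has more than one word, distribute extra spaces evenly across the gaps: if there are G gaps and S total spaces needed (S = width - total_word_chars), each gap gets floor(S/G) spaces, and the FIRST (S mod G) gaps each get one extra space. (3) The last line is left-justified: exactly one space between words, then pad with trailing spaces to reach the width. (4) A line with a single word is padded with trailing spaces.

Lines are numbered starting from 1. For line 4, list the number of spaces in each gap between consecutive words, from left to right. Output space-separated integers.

Answer: 2 2 2

Derivation:
Line 1: ['display', 'owl', 'bed', 'play', 'old'] (min_width=24, slack=0)
Line 2: ['red', 'lion', 'sound', 'quickly'] (min_width=22, slack=2)
Line 3: ['six', 'developer', 'problem'] (min_width=21, slack=3)
Line 4: ['laser', 'language', 'in', 'dog'] (min_width=21, slack=3)
Line 5: ['they', 'dictionary', 'been'] (min_width=20, slack=4)
Line 6: ['glass', 'metal'] (min_width=11, slack=13)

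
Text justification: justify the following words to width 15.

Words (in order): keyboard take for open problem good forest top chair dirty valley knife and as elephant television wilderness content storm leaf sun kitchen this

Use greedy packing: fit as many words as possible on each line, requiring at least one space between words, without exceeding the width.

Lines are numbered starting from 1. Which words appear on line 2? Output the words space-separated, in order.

Answer: for open

Derivation:
Line 1: ['keyboard', 'take'] (min_width=13, slack=2)
Line 2: ['for', 'open'] (min_width=8, slack=7)
Line 3: ['problem', 'good'] (min_width=12, slack=3)
Line 4: ['forest', 'top'] (min_width=10, slack=5)
Line 5: ['chair', 'dirty'] (min_width=11, slack=4)
Line 6: ['valley', 'knife'] (min_width=12, slack=3)
Line 7: ['and', 'as', 'elephant'] (min_width=15, slack=0)
Line 8: ['television'] (min_width=10, slack=5)
Line 9: ['wilderness'] (min_width=10, slack=5)
Line 10: ['content', 'storm'] (min_width=13, slack=2)
Line 11: ['leaf', 'sun'] (min_width=8, slack=7)
Line 12: ['kitchen', 'this'] (min_width=12, slack=3)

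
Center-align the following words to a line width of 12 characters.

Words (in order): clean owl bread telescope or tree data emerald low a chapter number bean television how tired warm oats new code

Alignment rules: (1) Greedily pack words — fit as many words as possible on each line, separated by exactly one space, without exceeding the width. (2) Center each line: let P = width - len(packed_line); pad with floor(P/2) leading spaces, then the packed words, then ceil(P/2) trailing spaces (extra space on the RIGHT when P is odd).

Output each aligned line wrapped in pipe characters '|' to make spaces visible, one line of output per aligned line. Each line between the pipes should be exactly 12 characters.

Line 1: ['clean', 'owl'] (min_width=9, slack=3)
Line 2: ['bread'] (min_width=5, slack=7)
Line 3: ['telescope', 'or'] (min_width=12, slack=0)
Line 4: ['tree', 'data'] (min_width=9, slack=3)
Line 5: ['emerald', 'low'] (min_width=11, slack=1)
Line 6: ['a', 'chapter'] (min_width=9, slack=3)
Line 7: ['number', 'bean'] (min_width=11, slack=1)
Line 8: ['television'] (min_width=10, slack=2)
Line 9: ['how', 'tired'] (min_width=9, slack=3)
Line 10: ['warm', 'oats'] (min_width=9, slack=3)
Line 11: ['new', 'code'] (min_width=8, slack=4)

Answer: | clean owl  |
|   bread    |
|telescope or|
| tree data  |
|emerald low |
| a chapter  |
|number bean |
| television |
| how tired  |
| warm oats  |
|  new code  |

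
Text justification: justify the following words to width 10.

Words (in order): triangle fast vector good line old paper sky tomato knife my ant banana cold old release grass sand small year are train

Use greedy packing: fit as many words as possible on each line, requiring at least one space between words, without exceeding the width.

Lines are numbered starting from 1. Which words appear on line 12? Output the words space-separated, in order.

Line 1: ['triangle'] (min_width=8, slack=2)
Line 2: ['fast'] (min_width=4, slack=6)
Line 3: ['vector'] (min_width=6, slack=4)
Line 4: ['good', 'line'] (min_width=9, slack=1)
Line 5: ['old', 'paper'] (min_width=9, slack=1)
Line 6: ['sky', 'tomato'] (min_width=10, slack=0)
Line 7: ['knife', 'my'] (min_width=8, slack=2)
Line 8: ['ant', 'banana'] (min_width=10, slack=0)
Line 9: ['cold', 'old'] (min_width=8, slack=2)
Line 10: ['release'] (min_width=7, slack=3)
Line 11: ['grass', 'sand'] (min_width=10, slack=0)
Line 12: ['small', 'year'] (min_width=10, slack=0)
Line 13: ['are', 'train'] (min_width=9, slack=1)

Answer: small year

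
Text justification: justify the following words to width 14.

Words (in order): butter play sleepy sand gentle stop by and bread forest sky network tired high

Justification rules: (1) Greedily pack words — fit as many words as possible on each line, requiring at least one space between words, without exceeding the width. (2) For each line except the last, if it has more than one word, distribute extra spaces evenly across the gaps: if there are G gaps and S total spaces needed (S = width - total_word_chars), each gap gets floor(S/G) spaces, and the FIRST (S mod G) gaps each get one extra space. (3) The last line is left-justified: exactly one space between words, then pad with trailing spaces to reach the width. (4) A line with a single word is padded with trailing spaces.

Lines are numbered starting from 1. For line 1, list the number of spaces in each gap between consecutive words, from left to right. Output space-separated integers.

Answer: 4

Derivation:
Line 1: ['butter', 'play'] (min_width=11, slack=3)
Line 2: ['sleepy', 'sand'] (min_width=11, slack=3)
Line 3: ['gentle', 'stop', 'by'] (min_width=14, slack=0)
Line 4: ['and', 'bread'] (min_width=9, slack=5)
Line 5: ['forest', 'sky'] (min_width=10, slack=4)
Line 6: ['network', 'tired'] (min_width=13, slack=1)
Line 7: ['high'] (min_width=4, slack=10)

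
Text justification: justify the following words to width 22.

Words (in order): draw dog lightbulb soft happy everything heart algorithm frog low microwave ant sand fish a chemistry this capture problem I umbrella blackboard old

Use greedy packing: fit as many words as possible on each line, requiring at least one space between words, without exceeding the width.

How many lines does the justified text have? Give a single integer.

Answer: 8

Derivation:
Line 1: ['draw', 'dog', 'lightbulb'] (min_width=18, slack=4)
Line 2: ['soft', 'happy', 'everything'] (min_width=21, slack=1)
Line 3: ['heart', 'algorithm', 'frog'] (min_width=20, slack=2)
Line 4: ['low', 'microwave', 'ant', 'sand'] (min_width=22, slack=0)
Line 5: ['fish', 'a', 'chemistry', 'this'] (min_width=21, slack=1)
Line 6: ['capture', 'problem', 'I'] (min_width=17, slack=5)
Line 7: ['umbrella', 'blackboard'] (min_width=19, slack=3)
Line 8: ['old'] (min_width=3, slack=19)
Total lines: 8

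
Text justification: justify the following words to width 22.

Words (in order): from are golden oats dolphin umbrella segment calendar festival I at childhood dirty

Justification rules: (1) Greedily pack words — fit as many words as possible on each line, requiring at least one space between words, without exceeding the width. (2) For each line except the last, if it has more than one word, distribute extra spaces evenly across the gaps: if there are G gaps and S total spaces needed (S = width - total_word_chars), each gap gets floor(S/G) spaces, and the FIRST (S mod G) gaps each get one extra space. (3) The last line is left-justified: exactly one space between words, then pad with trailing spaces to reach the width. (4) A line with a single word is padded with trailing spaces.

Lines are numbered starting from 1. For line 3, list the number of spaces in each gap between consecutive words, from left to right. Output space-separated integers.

Line 1: ['from', 'are', 'golden', 'oats'] (min_width=20, slack=2)
Line 2: ['dolphin', 'umbrella'] (min_width=16, slack=6)
Line 3: ['segment', 'calendar'] (min_width=16, slack=6)
Line 4: ['festival', 'I', 'at'] (min_width=13, slack=9)
Line 5: ['childhood', 'dirty'] (min_width=15, slack=7)

Answer: 7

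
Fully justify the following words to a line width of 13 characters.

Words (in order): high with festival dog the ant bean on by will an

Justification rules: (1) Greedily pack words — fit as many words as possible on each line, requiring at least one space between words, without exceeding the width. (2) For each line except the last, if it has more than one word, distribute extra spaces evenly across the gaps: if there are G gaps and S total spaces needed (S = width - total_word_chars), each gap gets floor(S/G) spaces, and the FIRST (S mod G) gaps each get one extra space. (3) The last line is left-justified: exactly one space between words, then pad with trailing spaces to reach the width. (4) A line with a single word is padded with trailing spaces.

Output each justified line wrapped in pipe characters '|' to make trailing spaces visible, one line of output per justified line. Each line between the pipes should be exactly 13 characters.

Answer: |high     with|
|festival  dog|
|the  ant bean|
|on by will an|

Derivation:
Line 1: ['high', 'with'] (min_width=9, slack=4)
Line 2: ['festival', 'dog'] (min_width=12, slack=1)
Line 3: ['the', 'ant', 'bean'] (min_width=12, slack=1)
Line 4: ['on', 'by', 'will', 'an'] (min_width=13, slack=0)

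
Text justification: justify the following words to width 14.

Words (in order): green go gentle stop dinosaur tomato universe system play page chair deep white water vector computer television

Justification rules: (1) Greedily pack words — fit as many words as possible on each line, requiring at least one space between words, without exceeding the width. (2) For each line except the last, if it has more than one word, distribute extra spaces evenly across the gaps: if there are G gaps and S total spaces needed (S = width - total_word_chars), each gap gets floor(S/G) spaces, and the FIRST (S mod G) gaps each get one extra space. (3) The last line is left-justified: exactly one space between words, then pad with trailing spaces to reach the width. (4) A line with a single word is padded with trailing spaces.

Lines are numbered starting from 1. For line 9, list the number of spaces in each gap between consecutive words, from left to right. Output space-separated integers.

Line 1: ['green', 'go'] (min_width=8, slack=6)
Line 2: ['gentle', 'stop'] (min_width=11, slack=3)
Line 3: ['dinosaur'] (min_width=8, slack=6)
Line 4: ['tomato'] (min_width=6, slack=8)
Line 5: ['universe'] (min_width=8, slack=6)
Line 6: ['system', 'play'] (min_width=11, slack=3)
Line 7: ['page', 'chair'] (min_width=10, slack=4)
Line 8: ['deep', 'white'] (min_width=10, slack=4)
Line 9: ['water', 'vector'] (min_width=12, slack=2)
Line 10: ['computer'] (min_width=8, slack=6)
Line 11: ['television'] (min_width=10, slack=4)

Answer: 3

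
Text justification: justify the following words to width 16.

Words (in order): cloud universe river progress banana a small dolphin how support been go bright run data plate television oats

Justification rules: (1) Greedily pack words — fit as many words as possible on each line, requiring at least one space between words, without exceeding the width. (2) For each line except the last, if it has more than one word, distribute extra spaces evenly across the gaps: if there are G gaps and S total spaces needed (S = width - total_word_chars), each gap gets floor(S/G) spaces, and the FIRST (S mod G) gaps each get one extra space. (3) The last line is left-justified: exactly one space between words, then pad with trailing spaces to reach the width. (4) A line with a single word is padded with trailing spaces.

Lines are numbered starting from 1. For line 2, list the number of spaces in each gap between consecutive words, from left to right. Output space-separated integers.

Answer: 3

Derivation:
Line 1: ['cloud', 'universe'] (min_width=14, slack=2)
Line 2: ['river', 'progress'] (min_width=14, slack=2)
Line 3: ['banana', 'a', 'small'] (min_width=14, slack=2)
Line 4: ['dolphin', 'how'] (min_width=11, slack=5)
Line 5: ['support', 'been', 'go'] (min_width=15, slack=1)
Line 6: ['bright', 'run', 'data'] (min_width=15, slack=1)
Line 7: ['plate', 'television'] (min_width=16, slack=0)
Line 8: ['oats'] (min_width=4, slack=12)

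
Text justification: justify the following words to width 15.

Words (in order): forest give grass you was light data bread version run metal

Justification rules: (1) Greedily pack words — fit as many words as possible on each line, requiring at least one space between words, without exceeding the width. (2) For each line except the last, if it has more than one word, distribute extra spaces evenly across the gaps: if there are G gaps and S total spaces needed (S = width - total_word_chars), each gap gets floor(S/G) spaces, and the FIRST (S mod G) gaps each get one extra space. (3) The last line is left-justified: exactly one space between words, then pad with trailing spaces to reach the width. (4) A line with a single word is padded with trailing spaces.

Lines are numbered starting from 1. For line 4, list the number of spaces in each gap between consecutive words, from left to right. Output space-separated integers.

Answer: 3

Derivation:
Line 1: ['forest', 'give'] (min_width=11, slack=4)
Line 2: ['grass', 'you', 'was'] (min_width=13, slack=2)
Line 3: ['light', 'data'] (min_width=10, slack=5)
Line 4: ['bread', 'version'] (min_width=13, slack=2)
Line 5: ['run', 'metal'] (min_width=9, slack=6)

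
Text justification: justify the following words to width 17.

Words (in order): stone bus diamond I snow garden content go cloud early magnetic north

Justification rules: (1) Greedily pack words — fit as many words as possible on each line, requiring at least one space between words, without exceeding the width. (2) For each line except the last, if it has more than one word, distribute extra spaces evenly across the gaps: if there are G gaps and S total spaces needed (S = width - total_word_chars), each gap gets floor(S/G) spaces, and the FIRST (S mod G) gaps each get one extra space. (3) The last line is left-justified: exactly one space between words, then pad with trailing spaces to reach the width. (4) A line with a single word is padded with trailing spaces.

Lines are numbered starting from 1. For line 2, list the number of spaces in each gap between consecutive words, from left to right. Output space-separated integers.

Line 1: ['stone', 'bus', 'diamond'] (min_width=17, slack=0)
Line 2: ['I', 'snow', 'garden'] (min_width=13, slack=4)
Line 3: ['content', 'go', 'cloud'] (min_width=16, slack=1)
Line 4: ['early', 'magnetic'] (min_width=14, slack=3)
Line 5: ['north'] (min_width=5, slack=12)

Answer: 3 3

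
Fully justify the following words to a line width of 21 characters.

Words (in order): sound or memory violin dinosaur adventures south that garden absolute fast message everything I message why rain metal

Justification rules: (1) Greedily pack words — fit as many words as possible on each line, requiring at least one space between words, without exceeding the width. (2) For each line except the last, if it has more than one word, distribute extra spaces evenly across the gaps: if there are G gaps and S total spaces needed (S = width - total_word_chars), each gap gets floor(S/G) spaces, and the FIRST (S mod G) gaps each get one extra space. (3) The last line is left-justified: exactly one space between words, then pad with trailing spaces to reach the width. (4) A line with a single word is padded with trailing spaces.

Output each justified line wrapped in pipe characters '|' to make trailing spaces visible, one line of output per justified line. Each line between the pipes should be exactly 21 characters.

Line 1: ['sound', 'or', 'memory'] (min_width=15, slack=6)
Line 2: ['violin', 'dinosaur'] (min_width=15, slack=6)
Line 3: ['adventures', 'south', 'that'] (min_width=21, slack=0)
Line 4: ['garden', 'absolute', 'fast'] (min_width=20, slack=1)
Line 5: ['message', 'everything', 'I'] (min_width=20, slack=1)
Line 6: ['message', 'why', 'rain'] (min_width=16, slack=5)
Line 7: ['metal'] (min_width=5, slack=16)

Answer: |sound    or    memory|
|violin       dinosaur|
|adventures south that|
|garden  absolute fast|
|message  everything I|
|message    why   rain|
|metal                |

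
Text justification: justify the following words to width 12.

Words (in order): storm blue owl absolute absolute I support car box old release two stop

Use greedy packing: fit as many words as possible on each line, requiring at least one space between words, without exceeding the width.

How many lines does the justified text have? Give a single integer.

Line 1: ['storm', 'blue'] (min_width=10, slack=2)
Line 2: ['owl', 'absolute'] (min_width=12, slack=0)
Line 3: ['absolute', 'I'] (min_width=10, slack=2)
Line 4: ['support', 'car'] (min_width=11, slack=1)
Line 5: ['box', 'old'] (min_width=7, slack=5)
Line 6: ['release', 'two'] (min_width=11, slack=1)
Line 7: ['stop'] (min_width=4, slack=8)
Total lines: 7

Answer: 7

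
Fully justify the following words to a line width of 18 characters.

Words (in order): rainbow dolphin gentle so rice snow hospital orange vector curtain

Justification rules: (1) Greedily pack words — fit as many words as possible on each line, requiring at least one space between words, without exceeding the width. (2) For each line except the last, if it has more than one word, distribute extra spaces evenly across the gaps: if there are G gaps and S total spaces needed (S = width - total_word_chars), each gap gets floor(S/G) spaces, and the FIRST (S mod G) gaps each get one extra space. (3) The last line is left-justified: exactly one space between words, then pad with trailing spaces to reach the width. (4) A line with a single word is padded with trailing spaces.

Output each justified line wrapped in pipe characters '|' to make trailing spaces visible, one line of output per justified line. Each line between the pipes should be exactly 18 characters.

Line 1: ['rainbow', 'dolphin'] (min_width=15, slack=3)
Line 2: ['gentle', 'so', 'rice'] (min_width=14, slack=4)
Line 3: ['snow', 'hospital'] (min_width=13, slack=5)
Line 4: ['orange', 'vector'] (min_width=13, slack=5)
Line 5: ['curtain'] (min_width=7, slack=11)

Answer: |rainbow    dolphin|
|gentle   so   rice|
|snow      hospital|
|orange      vector|
|curtain           |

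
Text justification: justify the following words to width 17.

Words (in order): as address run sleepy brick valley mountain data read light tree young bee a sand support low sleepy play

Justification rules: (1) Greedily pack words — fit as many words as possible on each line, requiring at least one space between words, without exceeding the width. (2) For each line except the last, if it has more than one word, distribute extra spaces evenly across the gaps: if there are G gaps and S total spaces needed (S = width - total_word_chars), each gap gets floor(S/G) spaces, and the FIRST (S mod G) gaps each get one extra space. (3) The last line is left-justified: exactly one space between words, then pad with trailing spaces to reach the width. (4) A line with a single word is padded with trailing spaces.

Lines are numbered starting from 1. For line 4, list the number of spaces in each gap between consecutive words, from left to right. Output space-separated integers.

Line 1: ['as', 'address', 'run'] (min_width=14, slack=3)
Line 2: ['sleepy', 'brick'] (min_width=12, slack=5)
Line 3: ['valley', 'mountain'] (min_width=15, slack=2)
Line 4: ['data', 'read', 'light'] (min_width=15, slack=2)
Line 5: ['tree', 'young', 'bee', 'a'] (min_width=16, slack=1)
Line 6: ['sand', 'support', 'low'] (min_width=16, slack=1)
Line 7: ['sleepy', 'play'] (min_width=11, slack=6)

Answer: 2 2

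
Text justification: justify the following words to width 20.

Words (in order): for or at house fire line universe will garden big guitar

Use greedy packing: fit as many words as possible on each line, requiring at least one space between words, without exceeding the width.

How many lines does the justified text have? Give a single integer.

Line 1: ['for', 'or', 'at', 'house', 'fire'] (min_width=20, slack=0)
Line 2: ['line', 'universe', 'will'] (min_width=18, slack=2)
Line 3: ['garden', 'big', 'guitar'] (min_width=17, slack=3)
Total lines: 3

Answer: 3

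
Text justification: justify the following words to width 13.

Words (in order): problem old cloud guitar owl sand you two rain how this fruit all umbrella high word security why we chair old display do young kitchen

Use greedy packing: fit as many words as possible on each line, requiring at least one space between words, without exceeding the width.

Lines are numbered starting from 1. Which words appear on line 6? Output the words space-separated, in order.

Line 1: ['problem', 'old'] (min_width=11, slack=2)
Line 2: ['cloud', 'guitar'] (min_width=12, slack=1)
Line 3: ['owl', 'sand', 'you'] (min_width=12, slack=1)
Line 4: ['two', 'rain', 'how'] (min_width=12, slack=1)
Line 5: ['this', 'fruit'] (min_width=10, slack=3)
Line 6: ['all', 'umbrella'] (min_width=12, slack=1)
Line 7: ['high', 'word'] (min_width=9, slack=4)
Line 8: ['security', 'why'] (min_width=12, slack=1)
Line 9: ['we', 'chair', 'old'] (min_width=12, slack=1)
Line 10: ['display', 'do'] (min_width=10, slack=3)
Line 11: ['young', 'kitchen'] (min_width=13, slack=0)

Answer: all umbrella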